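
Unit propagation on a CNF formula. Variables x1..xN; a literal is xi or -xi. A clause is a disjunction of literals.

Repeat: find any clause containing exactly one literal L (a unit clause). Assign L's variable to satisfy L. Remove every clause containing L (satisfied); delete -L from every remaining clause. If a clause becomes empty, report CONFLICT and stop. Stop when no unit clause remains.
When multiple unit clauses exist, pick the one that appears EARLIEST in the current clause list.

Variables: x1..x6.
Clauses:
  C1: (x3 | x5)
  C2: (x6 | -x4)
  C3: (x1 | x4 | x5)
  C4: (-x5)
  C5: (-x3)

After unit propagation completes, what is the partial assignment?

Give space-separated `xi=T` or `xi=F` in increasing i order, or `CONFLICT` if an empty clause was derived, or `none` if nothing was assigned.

unit clause [-5] forces x5=F; simplify:
  drop 5 from [3, 5] -> [3]
  drop 5 from [1, 4, 5] -> [1, 4]
  satisfied 1 clause(s); 4 remain; assigned so far: [5]
unit clause [3] forces x3=T; simplify:
  drop -3 from [-3] -> [] (empty!)
  satisfied 1 clause(s); 3 remain; assigned so far: [3, 5]
CONFLICT (empty clause)

Answer: CONFLICT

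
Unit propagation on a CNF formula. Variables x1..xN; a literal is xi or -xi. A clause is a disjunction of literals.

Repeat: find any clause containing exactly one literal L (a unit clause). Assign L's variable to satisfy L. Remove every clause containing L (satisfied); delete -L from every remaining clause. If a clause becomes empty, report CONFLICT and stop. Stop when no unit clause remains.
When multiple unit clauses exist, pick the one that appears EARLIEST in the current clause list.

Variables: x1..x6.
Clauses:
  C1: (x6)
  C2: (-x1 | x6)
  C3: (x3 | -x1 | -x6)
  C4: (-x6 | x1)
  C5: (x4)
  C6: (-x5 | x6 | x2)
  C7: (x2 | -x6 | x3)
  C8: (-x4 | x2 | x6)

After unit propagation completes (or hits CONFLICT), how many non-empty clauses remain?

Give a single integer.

unit clause [6] forces x6=T; simplify:
  drop -6 from [3, -1, -6] -> [3, -1]
  drop -6 from [-6, 1] -> [1]
  drop -6 from [2, -6, 3] -> [2, 3]
  satisfied 4 clause(s); 4 remain; assigned so far: [6]
unit clause [1] forces x1=T; simplify:
  drop -1 from [3, -1] -> [3]
  satisfied 1 clause(s); 3 remain; assigned so far: [1, 6]
unit clause [3] forces x3=T; simplify:
  satisfied 2 clause(s); 1 remain; assigned so far: [1, 3, 6]
unit clause [4] forces x4=T; simplify:
  satisfied 1 clause(s); 0 remain; assigned so far: [1, 3, 4, 6]

Answer: 0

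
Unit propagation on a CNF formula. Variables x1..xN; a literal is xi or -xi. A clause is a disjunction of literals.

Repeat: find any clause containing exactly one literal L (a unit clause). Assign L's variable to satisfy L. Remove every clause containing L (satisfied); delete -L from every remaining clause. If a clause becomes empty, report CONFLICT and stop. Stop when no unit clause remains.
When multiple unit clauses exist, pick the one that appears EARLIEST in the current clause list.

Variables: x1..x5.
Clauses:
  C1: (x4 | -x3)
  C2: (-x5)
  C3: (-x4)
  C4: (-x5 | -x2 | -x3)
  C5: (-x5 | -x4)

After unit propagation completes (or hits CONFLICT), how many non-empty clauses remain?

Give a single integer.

Answer: 0

Derivation:
unit clause [-5] forces x5=F; simplify:
  satisfied 3 clause(s); 2 remain; assigned so far: [5]
unit clause [-4] forces x4=F; simplify:
  drop 4 from [4, -3] -> [-3]
  satisfied 1 clause(s); 1 remain; assigned so far: [4, 5]
unit clause [-3] forces x3=F; simplify:
  satisfied 1 clause(s); 0 remain; assigned so far: [3, 4, 5]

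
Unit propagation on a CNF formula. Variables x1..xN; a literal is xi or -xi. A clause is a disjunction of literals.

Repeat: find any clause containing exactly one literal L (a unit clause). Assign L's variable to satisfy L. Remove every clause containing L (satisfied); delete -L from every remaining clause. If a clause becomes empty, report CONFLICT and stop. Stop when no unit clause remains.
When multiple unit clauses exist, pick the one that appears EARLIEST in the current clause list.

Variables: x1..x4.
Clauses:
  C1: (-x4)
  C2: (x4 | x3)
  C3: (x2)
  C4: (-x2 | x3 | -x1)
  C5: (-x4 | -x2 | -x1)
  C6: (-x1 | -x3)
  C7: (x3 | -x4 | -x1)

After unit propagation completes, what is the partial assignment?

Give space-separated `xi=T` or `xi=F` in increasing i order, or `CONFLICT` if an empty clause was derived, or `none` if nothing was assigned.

unit clause [-4] forces x4=F; simplify:
  drop 4 from [4, 3] -> [3]
  satisfied 3 clause(s); 4 remain; assigned so far: [4]
unit clause [3] forces x3=T; simplify:
  drop -3 from [-1, -3] -> [-1]
  satisfied 2 clause(s); 2 remain; assigned so far: [3, 4]
unit clause [2] forces x2=T; simplify:
  satisfied 1 clause(s); 1 remain; assigned so far: [2, 3, 4]
unit clause [-1] forces x1=F; simplify:
  satisfied 1 clause(s); 0 remain; assigned so far: [1, 2, 3, 4]

Answer: x1=F x2=T x3=T x4=F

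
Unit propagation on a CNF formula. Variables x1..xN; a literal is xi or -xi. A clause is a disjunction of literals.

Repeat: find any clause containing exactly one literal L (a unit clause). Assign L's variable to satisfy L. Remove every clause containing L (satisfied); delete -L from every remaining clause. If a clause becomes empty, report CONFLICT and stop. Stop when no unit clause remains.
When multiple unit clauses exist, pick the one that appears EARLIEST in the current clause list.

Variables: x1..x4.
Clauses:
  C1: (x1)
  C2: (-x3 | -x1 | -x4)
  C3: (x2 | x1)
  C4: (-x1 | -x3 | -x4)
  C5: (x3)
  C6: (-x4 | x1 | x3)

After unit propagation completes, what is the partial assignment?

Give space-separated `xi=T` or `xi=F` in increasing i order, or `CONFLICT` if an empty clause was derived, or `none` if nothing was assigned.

Answer: x1=T x3=T x4=F

Derivation:
unit clause [1] forces x1=T; simplify:
  drop -1 from [-3, -1, -4] -> [-3, -4]
  drop -1 from [-1, -3, -4] -> [-3, -4]
  satisfied 3 clause(s); 3 remain; assigned so far: [1]
unit clause [3] forces x3=T; simplify:
  drop -3 from [-3, -4] -> [-4]
  drop -3 from [-3, -4] -> [-4]
  satisfied 1 clause(s); 2 remain; assigned so far: [1, 3]
unit clause [-4] forces x4=F; simplify:
  satisfied 2 clause(s); 0 remain; assigned so far: [1, 3, 4]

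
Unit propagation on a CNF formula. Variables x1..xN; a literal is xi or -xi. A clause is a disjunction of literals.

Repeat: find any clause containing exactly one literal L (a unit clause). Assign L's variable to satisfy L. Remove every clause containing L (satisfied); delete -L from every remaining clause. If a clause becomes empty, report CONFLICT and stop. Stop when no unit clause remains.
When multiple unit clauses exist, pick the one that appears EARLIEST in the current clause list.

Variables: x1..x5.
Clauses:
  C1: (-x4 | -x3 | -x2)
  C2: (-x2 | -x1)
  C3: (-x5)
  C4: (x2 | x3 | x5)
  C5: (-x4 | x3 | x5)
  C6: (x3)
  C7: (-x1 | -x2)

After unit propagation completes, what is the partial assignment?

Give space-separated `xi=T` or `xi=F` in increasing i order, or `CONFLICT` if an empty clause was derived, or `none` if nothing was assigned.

unit clause [-5] forces x5=F; simplify:
  drop 5 from [2, 3, 5] -> [2, 3]
  drop 5 from [-4, 3, 5] -> [-4, 3]
  satisfied 1 clause(s); 6 remain; assigned so far: [5]
unit clause [3] forces x3=T; simplify:
  drop -3 from [-4, -3, -2] -> [-4, -2]
  satisfied 3 clause(s); 3 remain; assigned so far: [3, 5]

Answer: x3=T x5=F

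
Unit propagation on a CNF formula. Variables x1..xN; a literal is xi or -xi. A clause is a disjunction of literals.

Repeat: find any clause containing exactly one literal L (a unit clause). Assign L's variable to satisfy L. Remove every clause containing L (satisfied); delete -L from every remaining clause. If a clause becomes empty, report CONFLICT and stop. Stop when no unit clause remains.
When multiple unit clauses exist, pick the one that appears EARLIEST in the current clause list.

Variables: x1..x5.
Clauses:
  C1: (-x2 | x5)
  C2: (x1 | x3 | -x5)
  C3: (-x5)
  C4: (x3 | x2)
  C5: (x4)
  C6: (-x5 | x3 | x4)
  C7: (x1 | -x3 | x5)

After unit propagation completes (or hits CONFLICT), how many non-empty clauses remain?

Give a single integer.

unit clause [-5] forces x5=F; simplify:
  drop 5 from [-2, 5] -> [-2]
  drop 5 from [1, -3, 5] -> [1, -3]
  satisfied 3 clause(s); 4 remain; assigned so far: [5]
unit clause [-2] forces x2=F; simplify:
  drop 2 from [3, 2] -> [3]
  satisfied 1 clause(s); 3 remain; assigned so far: [2, 5]
unit clause [3] forces x3=T; simplify:
  drop -3 from [1, -3] -> [1]
  satisfied 1 clause(s); 2 remain; assigned so far: [2, 3, 5]
unit clause [4] forces x4=T; simplify:
  satisfied 1 clause(s); 1 remain; assigned so far: [2, 3, 4, 5]
unit clause [1] forces x1=T; simplify:
  satisfied 1 clause(s); 0 remain; assigned so far: [1, 2, 3, 4, 5]

Answer: 0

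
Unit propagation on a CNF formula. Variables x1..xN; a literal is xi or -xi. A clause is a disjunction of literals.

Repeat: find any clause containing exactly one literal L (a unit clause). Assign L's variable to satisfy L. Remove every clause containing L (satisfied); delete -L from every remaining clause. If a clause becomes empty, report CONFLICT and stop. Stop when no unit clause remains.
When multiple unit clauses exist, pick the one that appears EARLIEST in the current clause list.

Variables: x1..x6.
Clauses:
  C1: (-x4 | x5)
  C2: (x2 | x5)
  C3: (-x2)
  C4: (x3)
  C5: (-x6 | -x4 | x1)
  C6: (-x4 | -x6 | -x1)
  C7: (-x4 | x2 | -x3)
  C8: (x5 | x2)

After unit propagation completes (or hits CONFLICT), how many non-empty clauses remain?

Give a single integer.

unit clause [-2] forces x2=F; simplify:
  drop 2 from [2, 5] -> [5]
  drop 2 from [-4, 2, -3] -> [-4, -3]
  drop 2 from [5, 2] -> [5]
  satisfied 1 clause(s); 7 remain; assigned so far: [2]
unit clause [5] forces x5=T; simplify:
  satisfied 3 clause(s); 4 remain; assigned so far: [2, 5]
unit clause [3] forces x3=T; simplify:
  drop -3 from [-4, -3] -> [-4]
  satisfied 1 clause(s); 3 remain; assigned so far: [2, 3, 5]
unit clause [-4] forces x4=F; simplify:
  satisfied 3 clause(s); 0 remain; assigned so far: [2, 3, 4, 5]

Answer: 0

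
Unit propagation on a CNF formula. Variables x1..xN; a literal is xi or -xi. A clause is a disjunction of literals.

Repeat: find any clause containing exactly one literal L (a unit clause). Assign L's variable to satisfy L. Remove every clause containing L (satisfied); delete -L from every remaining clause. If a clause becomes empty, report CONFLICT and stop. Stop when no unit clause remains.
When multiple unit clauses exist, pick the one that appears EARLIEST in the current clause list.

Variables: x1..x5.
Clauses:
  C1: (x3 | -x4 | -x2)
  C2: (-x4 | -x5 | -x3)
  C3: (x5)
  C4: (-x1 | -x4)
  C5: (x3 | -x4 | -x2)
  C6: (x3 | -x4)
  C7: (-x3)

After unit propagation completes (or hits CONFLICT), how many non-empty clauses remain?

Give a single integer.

Answer: 0

Derivation:
unit clause [5] forces x5=T; simplify:
  drop -5 from [-4, -5, -3] -> [-4, -3]
  satisfied 1 clause(s); 6 remain; assigned so far: [5]
unit clause [-3] forces x3=F; simplify:
  drop 3 from [3, -4, -2] -> [-4, -2]
  drop 3 from [3, -4, -2] -> [-4, -2]
  drop 3 from [3, -4] -> [-4]
  satisfied 2 clause(s); 4 remain; assigned so far: [3, 5]
unit clause [-4] forces x4=F; simplify:
  satisfied 4 clause(s); 0 remain; assigned so far: [3, 4, 5]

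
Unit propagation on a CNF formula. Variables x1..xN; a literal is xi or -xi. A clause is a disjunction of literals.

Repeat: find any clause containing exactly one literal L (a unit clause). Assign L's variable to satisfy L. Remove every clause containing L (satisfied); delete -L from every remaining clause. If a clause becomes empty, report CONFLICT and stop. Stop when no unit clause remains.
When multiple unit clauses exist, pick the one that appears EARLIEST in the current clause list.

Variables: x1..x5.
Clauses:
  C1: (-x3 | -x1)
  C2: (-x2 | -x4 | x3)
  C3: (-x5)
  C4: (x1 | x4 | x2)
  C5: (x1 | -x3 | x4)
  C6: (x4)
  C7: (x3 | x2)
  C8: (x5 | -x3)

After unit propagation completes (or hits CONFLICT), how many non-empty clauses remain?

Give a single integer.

unit clause [-5] forces x5=F; simplify:
  drop 5 from [5, -3] -> [-3]
  satisfied 1 clause(s); 7 remain; assigned so far: [5]
unit clause [4] forces x4=T; simplify:
  drop -4 from [-2, -4, 3] -> [-2, 3]
  satisfied 3 clause(s); 4 remain; assigned so far: [4, 5]
unit clause [-3] forces x3=F; simplify:
  drop 3 from [-2, 3] -> [-2]
  drop 3 from [3, 2] -> [2]
  satisfied 2 clause(s); 2 remain; assigned so far: [3, 4, 5]
unit clause [-2] forces x2=F; simplify:
  drop 2 from [2] -> [] (empty!)
  satisfied 1 clause(s); 1 remain; assigned so far: [2, 3, 4, 5]
CONFLICT (empty clause)

Answer: 0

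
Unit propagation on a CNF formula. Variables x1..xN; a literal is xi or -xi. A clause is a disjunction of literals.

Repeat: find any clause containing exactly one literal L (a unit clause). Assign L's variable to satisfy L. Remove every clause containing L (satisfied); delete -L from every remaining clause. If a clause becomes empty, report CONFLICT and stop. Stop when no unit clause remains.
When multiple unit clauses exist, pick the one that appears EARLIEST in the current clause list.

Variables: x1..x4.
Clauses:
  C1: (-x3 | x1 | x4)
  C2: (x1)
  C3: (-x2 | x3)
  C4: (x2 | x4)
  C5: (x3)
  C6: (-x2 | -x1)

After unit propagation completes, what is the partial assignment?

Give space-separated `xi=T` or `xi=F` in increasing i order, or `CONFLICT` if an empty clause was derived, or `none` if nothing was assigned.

unit clause [1] forces x1=T; simplify:
  drop -1 from [-2, -1] -> [-2]
  satisfied 2 clause(s); 4 remain; assigned so far: [1]
unit clause [3] forces x3=T; simplify:
  satisfied 2 clause(s); 2 remain; assigned so far: [1, 3]
unit clause [-2] forces x2=F; simplify:
  drop 2 from [2, 4] -> [4]
  satisfied 1 clause(s); 1 remain; assigned so far: [1, 2, 3]
unit clause [4] forces x4=T; simplify:
  satisfied 1 clause(s); 0 remain; assigned so far: [1, 2, 3, 4]

Answer: x1=T x2=F x3=T x4=T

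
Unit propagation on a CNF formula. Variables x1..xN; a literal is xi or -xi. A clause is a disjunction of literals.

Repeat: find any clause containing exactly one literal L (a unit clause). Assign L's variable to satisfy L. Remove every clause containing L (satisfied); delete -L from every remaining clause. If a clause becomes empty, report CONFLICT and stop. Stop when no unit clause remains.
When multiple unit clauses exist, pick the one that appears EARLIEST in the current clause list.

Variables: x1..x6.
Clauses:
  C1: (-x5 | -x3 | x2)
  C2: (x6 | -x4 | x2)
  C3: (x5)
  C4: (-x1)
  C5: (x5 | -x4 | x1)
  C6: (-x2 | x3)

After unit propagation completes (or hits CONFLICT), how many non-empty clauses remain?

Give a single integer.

unit clause [5] forces x5=T; simplify:
  drop -5 from [-5, -3, 2] -> [-3, 2]
  satisfied 2 clause(s); 4 remain; assigned so far: [5]
unit clause [-1] forces x1=F; simplify:
  satisfied 1 clause(s); 3 remain; assigned so far: [1, 5]

Answer: 3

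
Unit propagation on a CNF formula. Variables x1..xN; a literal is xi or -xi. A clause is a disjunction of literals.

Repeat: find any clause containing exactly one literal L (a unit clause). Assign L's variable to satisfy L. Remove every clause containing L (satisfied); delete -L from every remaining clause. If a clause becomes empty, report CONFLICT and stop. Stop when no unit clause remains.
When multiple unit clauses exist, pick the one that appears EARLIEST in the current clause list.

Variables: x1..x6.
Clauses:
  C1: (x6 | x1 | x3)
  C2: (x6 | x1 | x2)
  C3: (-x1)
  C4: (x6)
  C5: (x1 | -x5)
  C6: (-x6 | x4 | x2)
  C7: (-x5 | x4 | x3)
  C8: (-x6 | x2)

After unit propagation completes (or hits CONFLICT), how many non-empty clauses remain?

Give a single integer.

Answer: 0

Derivation:
unit clause [-1] forces x1=F; simplify:
  drop 1 from [6, 1, 3] -> [6, 3]
  drop 1 from [6, 1, 2] -> [6, 2]
  drop 1 from [1, -5] -> [-5]
  satisfied 1 clause(s); 7 remain; assigned so far: [1]
unit clause [6] forces x6=T; simplify:
  drop -6 from [-6, 4, 2] -> [4, 2]
  drop -6 from [-6, 2] -> [2]
  satisfied 3 clause(s); 4 remain; assigned so far: [1, 6]
unit clause [-5] forces x5=F; simplify:
  satisfied 2 clause(s); 2 remain; assigned so far: [1, 5, 6]
unit clause [2] forces x2=T; simplify:
  satisfied 2 clause(s); 0 remain; assigned so far: [1, 2, 5, 6]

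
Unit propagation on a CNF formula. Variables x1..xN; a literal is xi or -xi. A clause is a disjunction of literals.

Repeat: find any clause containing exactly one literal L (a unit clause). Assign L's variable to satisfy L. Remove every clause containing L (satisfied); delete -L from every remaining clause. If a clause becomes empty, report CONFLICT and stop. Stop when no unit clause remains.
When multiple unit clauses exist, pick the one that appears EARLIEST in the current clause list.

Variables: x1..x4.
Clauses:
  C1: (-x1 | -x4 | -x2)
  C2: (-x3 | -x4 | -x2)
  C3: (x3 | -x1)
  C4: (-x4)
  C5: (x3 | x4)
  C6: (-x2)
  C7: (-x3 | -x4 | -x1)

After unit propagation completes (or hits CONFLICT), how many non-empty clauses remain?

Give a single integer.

unit clause [-4] forces x4=F; simplify:
  drop 4 from [3, 4] -> [3]
  satisfied 4 clause(s); 3 remain; assigned so far: [4]
unit clause [3] forces x3=T; simplify:
  satisfied 2 clause(s); 1 remain; assigned so far: [3, 4]
unit clause [-2] forces x2=F; simplify:
  satisfied 1 clause(s); 0 remain; assigned so far: [2, 3, 4]

Answer: 0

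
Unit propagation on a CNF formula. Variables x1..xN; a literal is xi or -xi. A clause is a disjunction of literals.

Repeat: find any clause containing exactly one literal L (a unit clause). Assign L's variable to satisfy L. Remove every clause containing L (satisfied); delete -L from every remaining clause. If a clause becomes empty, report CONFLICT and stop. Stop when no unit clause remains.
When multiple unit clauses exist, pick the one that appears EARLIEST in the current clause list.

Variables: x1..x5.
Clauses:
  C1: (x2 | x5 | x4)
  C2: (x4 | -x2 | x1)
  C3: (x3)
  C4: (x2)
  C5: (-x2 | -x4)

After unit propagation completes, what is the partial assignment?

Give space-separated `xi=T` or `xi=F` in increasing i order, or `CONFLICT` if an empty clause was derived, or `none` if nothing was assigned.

unit clause [3] forces x3=T; simplify:
  satisfied 1 clause(s); 4 remain; assigned so far: [3]
unit clause [2] forces x2=T; simplify:
  drop -2 from [4, -2, 1] -> [4, 1]
  drop -2 from [-2, -4] -> [-4]
  satisfied 2 clause(s); 2 remain; assigned so far: [2, 3]
unit clause [-4] forces x4=F; simplify:
  drop 4 from [4, 1] -> [1]
  satisfied 1 clause(s); 1 remain; assigned so far: [2, 3, 4]
unit clause [1] forces x1=T; simplify:
  satisfied 1 clause(s); 0 remain; assigned so far: [1, 2, 3, 4]

Answer: x1=T x2=T x3=T x4=F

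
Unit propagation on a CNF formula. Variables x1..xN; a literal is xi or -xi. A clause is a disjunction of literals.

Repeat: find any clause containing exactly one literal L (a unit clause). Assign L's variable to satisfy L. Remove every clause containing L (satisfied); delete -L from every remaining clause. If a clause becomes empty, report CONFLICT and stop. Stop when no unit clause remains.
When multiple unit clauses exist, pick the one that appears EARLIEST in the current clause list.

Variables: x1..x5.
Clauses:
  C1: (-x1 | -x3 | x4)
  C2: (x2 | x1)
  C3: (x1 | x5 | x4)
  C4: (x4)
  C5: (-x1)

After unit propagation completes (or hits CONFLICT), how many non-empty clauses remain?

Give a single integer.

unit clause [4] forces x4=T; simplify:
  satisfied 3 clause(s); 2 remain; assigned so far: [4]
unit clause [-1] forces x1=F; simplify:
  drop 1 from [2, 1] -> [2]
  satisfied 1 clause(s); 1 remain; assigned so far: [1, 4]
unit clause [2] forces x2=T; simplify:
  satisfied 1 clause(s); 0 remain; assigned so far: [1, 2, 4]

Answer: 0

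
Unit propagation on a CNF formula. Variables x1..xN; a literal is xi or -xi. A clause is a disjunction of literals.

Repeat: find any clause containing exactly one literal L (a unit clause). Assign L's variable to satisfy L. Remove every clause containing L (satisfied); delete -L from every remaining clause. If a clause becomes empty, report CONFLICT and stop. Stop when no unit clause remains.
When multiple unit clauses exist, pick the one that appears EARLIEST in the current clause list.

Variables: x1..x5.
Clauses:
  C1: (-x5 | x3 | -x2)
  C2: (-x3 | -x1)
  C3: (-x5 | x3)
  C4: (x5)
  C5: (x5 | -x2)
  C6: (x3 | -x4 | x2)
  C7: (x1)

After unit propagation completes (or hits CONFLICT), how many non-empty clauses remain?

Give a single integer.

unit clause [5] forces x5=T; simplify:
  drop -5 from [-5, 3, -2] -> [3, -2]
  drop -5 from [-5, 3] -> [3]
  satisfied 2 clause(s); 5 remain; assigned so far: [5]
unit clause [3] forces x3=T; simplify:
  drop -3 from [-3, -1] -> [-1]
  satisfied 3 clause(s); 2 remain; assigned so far: [3, 5]
unit clause [-1] forces x1=F; simplify:
  drop 1 from [1] -> [] (empty!)
  satisfied 1 clause(s); 1 remain; assigned so far: [1, 3, 5]
CONFLICT (empty clause)

Answer: 0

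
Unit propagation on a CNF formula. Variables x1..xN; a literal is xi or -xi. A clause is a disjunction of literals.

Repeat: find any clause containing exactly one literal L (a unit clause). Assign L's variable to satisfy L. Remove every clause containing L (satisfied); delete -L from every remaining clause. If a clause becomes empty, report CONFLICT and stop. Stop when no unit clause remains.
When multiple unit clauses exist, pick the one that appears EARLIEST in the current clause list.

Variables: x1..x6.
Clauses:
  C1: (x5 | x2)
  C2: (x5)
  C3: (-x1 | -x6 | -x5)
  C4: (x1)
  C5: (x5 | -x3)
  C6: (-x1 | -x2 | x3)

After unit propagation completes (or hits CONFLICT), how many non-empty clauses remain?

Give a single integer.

unit clause [5] forces x5=T; simplify:
  drop -5 from [-1, -6, -5] -> [-1, -6]
  satisfied 3 clause(s); 3 remain; assigned so far: [5]
unit clause [1] forces x1=T; simplify:
  drop -1 from [-1, -6] -> [-6]
  drop -1 from [-1, -2, 3] -> [-2, 3]
  satisfied 1 clause(s); 2 remain; assigned so far: [1, 5]
unit clause [-6] forces x6=F; simplify:
  satisfied 1 clause(s); 1 remain; assigned so far: [1, 5, 6]

Answer: 1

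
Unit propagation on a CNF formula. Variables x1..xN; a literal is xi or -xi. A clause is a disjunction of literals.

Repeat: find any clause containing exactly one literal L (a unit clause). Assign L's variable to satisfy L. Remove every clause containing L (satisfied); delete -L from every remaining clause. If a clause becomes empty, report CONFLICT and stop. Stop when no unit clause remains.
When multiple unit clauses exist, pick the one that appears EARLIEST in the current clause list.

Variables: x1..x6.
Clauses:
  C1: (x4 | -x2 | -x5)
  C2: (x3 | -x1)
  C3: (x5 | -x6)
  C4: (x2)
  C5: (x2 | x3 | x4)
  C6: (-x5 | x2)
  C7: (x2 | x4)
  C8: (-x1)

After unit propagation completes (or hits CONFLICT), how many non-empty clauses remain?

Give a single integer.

Answer: 2

Derivation:
unit clause [2] forces x2=T; simplify:
  drop -2 from [4, -2, -5] -> [4, -5]
  satisfied 4 clause(s); 4 remain; assigned so far: [2]
unit clause [-1] forces x1=F; simplify:
  satisfied 2 clause(s); 2 remain; assigned so far: [1, 2]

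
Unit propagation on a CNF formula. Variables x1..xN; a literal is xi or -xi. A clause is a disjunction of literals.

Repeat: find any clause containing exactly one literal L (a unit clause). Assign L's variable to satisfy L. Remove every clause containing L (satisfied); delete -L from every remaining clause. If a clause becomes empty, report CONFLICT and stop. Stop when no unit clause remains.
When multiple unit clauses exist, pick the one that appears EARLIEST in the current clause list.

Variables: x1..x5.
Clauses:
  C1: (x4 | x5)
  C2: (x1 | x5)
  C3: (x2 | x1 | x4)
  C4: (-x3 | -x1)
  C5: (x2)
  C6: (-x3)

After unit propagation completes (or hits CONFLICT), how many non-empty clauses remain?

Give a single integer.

Answer: 2

Derivation:
unit clause [2] forces x2=T; simplify:
  satisfied 2 clause(s); 4 remain; assigned so far: [2]
unit clause [-3] forces x3=F; simplify:
  satisfied 2 clause(s); 2 remain; assigned so far: [2, 3]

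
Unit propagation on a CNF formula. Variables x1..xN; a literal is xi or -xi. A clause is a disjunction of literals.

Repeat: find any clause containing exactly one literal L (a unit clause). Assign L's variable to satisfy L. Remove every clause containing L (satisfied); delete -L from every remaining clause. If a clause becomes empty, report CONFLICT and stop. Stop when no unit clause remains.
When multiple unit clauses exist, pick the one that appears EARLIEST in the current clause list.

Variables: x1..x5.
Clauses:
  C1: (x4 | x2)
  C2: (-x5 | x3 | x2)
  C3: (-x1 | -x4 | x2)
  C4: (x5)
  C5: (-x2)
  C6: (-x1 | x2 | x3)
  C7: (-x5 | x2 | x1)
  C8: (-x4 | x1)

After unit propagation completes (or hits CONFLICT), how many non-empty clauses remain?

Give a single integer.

Answer: 0

Derivation:
unit clause [5] forces x5=T; simplify:
  drop -5 from [-5, 3, 2] -> [3, 2]
  drop -5 from [-5, 2, 1] -> [2, 1]
  satisfied 1 clause(s); 7 remain; assigned so far: [5]
unit clause [-2] forces x2=F; simplify:
  drop 2 from [4, 2] -> [4]
  drop 2 from [3, 2] -> [3]
  drop 2 from [-1, -4, 2] -> [-1, -4]
  drop 2 from [-1, 2, 3] -> [-1, 3]
  drop 2 from [2, 1] -> [1]
  satisfied 1 clause(s); 6 remain; assigned so far: [2, 5]
unit clause [4] forces x4=T; simplify:
  drop -4 from [-1, -4] -> [-1]
  drop -4 from [-4, 1] -> [1]
  satisfied 1 clause(s); 5 remain; assigned so far: [2, 4, 5]
unit clause [3] forces x3=T; simplify:
  satisfied 2 clause(s); 3 remain; assigned so far: [2, 3, 4, 5]
unit clause [-1] forces x1=F; simplify:
  drop 1 from [1] -> [] (empty!)
  drop 1 from [1] -> [] (empty!)
  satisfied 1 clause(s); 2 remain; assigned so far: [1, 2, 3, 4, 5]
CONFLICT (empty clause)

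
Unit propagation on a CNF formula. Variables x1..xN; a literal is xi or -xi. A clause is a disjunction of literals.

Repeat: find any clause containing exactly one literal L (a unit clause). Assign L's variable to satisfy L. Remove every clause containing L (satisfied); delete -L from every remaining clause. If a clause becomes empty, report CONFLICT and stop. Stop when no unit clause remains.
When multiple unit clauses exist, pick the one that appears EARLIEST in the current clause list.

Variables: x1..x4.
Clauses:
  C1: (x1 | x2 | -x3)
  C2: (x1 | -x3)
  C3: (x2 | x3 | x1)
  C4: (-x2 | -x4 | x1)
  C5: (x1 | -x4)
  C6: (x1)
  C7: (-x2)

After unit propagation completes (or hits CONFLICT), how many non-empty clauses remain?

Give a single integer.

Answer: 0

Derivation:
unit clause [1] forces x1=T; simplify:
  satisfied 6 clause(s); 1 remain; assigned so far: [1]
unit clause [-2] forces x2=F; simplify:
  satisfied 1 clause(s); 0 remain; assigned so far: [1, 2]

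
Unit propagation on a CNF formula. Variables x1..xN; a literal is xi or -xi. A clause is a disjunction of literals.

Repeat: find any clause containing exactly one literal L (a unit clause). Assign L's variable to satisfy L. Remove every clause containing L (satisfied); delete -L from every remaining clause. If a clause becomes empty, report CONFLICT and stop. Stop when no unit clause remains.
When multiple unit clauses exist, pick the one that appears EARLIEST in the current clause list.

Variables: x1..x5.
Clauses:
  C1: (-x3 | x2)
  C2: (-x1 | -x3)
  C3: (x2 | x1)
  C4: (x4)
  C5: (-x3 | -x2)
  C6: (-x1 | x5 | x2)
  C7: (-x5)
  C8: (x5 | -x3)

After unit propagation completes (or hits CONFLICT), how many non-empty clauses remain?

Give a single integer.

unit clause [4] forces x4=T; simplify:
  satisfied 1 clause(s); 7 remain; assigned so far: [4]
unit clause [-5] forces x5=F; simplify:
  drop 5 from [-1, 5, 2] -> [-1, 2]
  drop 5 from [5, -3] -> [-3]
  satisfied 1 clause(s); 6 remain; assigned so far: [4, 5]
unit clause [-3] forces x3=F; simplify:
  satisfied 4 clause(s); 2 remain; assigned so far: [3, 4, 5]

Answer: 2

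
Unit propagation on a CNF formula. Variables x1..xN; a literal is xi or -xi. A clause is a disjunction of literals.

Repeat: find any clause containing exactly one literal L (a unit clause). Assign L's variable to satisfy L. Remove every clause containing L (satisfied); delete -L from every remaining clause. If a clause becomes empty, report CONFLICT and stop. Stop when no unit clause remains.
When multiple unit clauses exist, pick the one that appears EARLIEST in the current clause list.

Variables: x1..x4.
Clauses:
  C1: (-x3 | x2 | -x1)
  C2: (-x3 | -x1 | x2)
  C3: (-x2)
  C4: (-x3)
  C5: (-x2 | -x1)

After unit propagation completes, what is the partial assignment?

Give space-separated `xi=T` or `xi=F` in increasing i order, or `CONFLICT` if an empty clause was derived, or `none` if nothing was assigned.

Answer: x2=F x3=F

Derivation:
unit clause [-2] forces x2=F; simplify:
  drop 2 from [-3, 2, -1] -> [-3, -1]
  drop 2 from [-3, -1, 2] -> [-3, -1]
  satisfied 2 clause(s); 3 remain; assigned so far: [2]
unit clause [-3] forces x3=F; simplify:
  satisfied 3 clause(s); 0 remain; assigned so far: [2, 3]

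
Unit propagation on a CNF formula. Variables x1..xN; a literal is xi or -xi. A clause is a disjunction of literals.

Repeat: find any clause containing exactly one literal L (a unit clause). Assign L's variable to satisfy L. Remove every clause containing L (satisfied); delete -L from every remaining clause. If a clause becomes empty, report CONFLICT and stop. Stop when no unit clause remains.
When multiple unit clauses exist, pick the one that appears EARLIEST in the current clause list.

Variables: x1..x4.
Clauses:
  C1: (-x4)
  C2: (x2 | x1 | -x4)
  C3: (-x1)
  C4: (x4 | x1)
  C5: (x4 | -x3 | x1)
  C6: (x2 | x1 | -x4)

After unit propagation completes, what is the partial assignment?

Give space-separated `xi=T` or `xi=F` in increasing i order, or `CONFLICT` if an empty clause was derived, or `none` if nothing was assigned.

Answer: CONFLICT

Derivation:
unit clause [-4] forces x4=F; simplify:
  drop 4 from [4, 1] -> [1]
  drop 4 from [4, -3, 1] -> [-3, 1]
  satisfied 3 clause(s); 3 remain; assigned so far: [4]
unit clause [-1] forces x1=F; simplify:
  drop 1 from [1] -> [] (empty!)
  drop 1 from [-3, 1] -> [-3]
  satisfied 1 clause(s); 2 remain; assigned so far: [1, 4]
CONFLICT (empty clause)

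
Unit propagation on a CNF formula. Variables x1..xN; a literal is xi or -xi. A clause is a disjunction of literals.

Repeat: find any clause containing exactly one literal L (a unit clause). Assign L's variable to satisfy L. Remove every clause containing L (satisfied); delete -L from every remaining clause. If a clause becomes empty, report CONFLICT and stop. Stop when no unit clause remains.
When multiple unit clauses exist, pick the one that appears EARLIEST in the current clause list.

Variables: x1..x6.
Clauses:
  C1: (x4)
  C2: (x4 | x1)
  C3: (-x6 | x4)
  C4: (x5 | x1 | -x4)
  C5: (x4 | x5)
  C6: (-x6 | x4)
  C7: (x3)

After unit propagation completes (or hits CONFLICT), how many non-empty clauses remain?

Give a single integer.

unit clause [4] forces x4=T; simplify:
  drop -4 from [5, 1, -4] -> [5, 1]
  satisfied 5 clause(s); 2 remain; assigned so far: [4]
unit clause [3] forces x3=T; simplify:
  satisfied 1 clause(s); 1 remain; assigned so far: [3, 4]

Answer: 1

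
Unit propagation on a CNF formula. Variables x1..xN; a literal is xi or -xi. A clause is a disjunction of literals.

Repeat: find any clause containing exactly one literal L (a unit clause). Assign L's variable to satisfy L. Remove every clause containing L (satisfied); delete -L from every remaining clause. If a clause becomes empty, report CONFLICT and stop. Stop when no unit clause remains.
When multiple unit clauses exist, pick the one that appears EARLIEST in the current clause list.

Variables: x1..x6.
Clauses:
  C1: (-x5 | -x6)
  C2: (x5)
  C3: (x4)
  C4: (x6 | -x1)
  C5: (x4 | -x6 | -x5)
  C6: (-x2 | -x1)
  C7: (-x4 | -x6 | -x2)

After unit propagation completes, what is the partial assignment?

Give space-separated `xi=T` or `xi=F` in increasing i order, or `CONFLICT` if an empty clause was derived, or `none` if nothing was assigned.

Answer: x1=F x4=T x5=T x6=F

Derivation:
unit clause [5] forces x5=T; simplify:
  drop -5 from [-5, -6] -> [-6]
  drop -5 from [4, -6, -5] -> [4, -6]
  satisfied 1 clause(s); 6 remain; assigned so far: [5]
unit clause [-6] forces x6=F; simplify:
  drop 6 from [6, -1] -> [-1]
  satisfied 3 clause(s); 3 remain; assigned so far: [5, 6]
unit clause [4] forces x4=T; simplify:
  satisfied 1 clause(s); 2 remain; assigned so far: [4, 5, 6]
unit clause [-1] forces x1=F; simplify:
  satisfied 2 clause(s); 0 remain; assigned so far: [1, 4, 5, 6]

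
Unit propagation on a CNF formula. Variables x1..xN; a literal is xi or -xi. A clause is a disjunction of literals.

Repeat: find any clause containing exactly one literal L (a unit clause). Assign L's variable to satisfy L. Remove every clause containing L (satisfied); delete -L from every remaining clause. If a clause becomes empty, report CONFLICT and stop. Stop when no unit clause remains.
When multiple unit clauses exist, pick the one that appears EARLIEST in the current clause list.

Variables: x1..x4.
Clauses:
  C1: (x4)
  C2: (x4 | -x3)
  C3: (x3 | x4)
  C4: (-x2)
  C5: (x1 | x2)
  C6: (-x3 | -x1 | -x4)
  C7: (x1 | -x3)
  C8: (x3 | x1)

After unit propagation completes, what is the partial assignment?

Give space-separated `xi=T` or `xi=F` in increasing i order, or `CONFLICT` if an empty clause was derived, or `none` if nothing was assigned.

unit clause [4] forces x4=T; simplify:
  drop -4 from [-3, -1, -4] -> [-3, -1]
  satisfied 3 clause(s); 5 remain; assigned so far: [4]
unit clause [-2] forces x2=F; simplify:
  drop 2 from [1, 2] -> [1]
  satisfied 1 clause(s); 4 remain; assigned so far: [2, 4]
unit clause [1] forces x1=T; simplify:
  drop -1 from [-3, -1] -> [-3]
  satisfied 3 clause(s); 1 remain; assigned so far: [1, 2, 4]
unit clause [-3] forces x3=F; simplify:
  satisfied 1 clause(s); 0 remain; assigned so far: [1, 2, 3, 4]

Answer: x1=T x2=F x3=F x4=T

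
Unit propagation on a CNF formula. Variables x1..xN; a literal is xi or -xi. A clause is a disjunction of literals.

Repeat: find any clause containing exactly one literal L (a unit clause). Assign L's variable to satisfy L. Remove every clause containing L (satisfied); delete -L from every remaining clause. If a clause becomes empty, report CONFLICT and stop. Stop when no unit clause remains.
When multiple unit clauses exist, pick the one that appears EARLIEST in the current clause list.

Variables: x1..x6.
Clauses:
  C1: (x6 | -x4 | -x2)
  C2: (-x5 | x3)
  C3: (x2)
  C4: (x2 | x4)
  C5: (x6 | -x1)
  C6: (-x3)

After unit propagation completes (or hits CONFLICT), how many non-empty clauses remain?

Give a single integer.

unit clause [2] forces x2=T; simplify:
  drop -2 from [6, -4, -2] -> [6, -4]
  satisfied 2 clause(s); 4 remain; assigned so far: [2]
unit clause [-3] forces x3=F; simplify:
  drop 3 from [-5, 3] -> [-5]
  satisfied 1 clause(s); 3 remain; assigned so far: [2, 3]
unit clause [-5] forces x5=F; simplify:
  satisfied 1 clause(s); 2 remain; assigned so far: [2, 3, 5]

Answer: 2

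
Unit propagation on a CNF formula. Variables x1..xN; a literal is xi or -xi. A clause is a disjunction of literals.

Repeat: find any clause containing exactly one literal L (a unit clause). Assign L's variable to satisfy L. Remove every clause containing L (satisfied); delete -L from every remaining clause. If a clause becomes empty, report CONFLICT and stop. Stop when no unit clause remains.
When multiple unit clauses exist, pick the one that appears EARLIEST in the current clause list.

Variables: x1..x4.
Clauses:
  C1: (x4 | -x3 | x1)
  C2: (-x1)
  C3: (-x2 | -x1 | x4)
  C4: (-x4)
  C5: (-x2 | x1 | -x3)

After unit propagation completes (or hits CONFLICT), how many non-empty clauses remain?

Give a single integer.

Answer: 0

Derivation:
unit clause [-1] forces x1=F; simplify:
  drop 1 from [4, -3, 1] -> [4, -3]
  drop 1 from [-2, 1, -3] -> [-2, -3]
  satisfied 2 clause(s); 3 remain; assigned so far: [1]
unit clause [-4] forces x4=F; simplify:
  drop 4 from [4, -3] -> [-3]
  satisfied 1 clause(s); 2 remain; assigned so far: [1, 4]
unit clause [-3] forces x3=F; simplify:
  satisfied 2 clause(s); 0 remain; assigned so far: [1, 3, 4]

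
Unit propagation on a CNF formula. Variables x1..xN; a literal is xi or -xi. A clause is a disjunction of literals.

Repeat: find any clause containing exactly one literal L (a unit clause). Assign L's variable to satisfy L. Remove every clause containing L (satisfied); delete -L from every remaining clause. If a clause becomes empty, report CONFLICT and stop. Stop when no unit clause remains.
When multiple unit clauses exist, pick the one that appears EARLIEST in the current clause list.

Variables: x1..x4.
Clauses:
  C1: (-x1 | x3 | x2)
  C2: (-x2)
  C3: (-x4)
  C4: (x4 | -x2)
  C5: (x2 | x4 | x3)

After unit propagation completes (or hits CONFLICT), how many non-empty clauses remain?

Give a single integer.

Answer: 0

Derivation:
unit clause [-2] forces x2=F; simplify:
  drop 2 from [-1, 3, 2] -> [-1, 3]
  drop 2 from [2, 4, 3] -> [4, 3]
  satisfied 2 clause(s); 3 remain; assigned so far: [2]
unit clause [-4] forces x4=F; simplify:
  drop 4 from [4, 3] -> [3]
  satisfied 1 clause(s); 2 remain; assigned so far: [2, 4]
unit clause [3] forces x3=T; simplify:
  satisfied 2 clause(s); 0 remain; assigned so far: [2, 3, 4]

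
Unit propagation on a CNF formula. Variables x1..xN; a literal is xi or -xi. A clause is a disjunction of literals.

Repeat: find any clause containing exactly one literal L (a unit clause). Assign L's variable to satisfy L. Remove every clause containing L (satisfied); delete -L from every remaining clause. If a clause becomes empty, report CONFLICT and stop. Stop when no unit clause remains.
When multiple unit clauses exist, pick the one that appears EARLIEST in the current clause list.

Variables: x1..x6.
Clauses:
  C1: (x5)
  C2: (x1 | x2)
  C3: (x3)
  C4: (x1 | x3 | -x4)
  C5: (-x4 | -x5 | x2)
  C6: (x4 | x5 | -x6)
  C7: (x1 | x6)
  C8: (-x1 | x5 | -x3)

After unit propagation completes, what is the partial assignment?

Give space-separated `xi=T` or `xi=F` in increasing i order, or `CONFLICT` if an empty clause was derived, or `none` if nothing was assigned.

Answer: x3=T x5=T

Derivation:
unit clause [5] forces x5=T; simplify:
  drop -5 from [-4, -5, 2] -> [-4, 2]
  satisfied 3 clause(s); 5 remain; assigned so far: [5]
unit clause [3] forces x3=T; simplify:
  satisfied 2 clause(s); 3 remain; assigned so far: [3, 5]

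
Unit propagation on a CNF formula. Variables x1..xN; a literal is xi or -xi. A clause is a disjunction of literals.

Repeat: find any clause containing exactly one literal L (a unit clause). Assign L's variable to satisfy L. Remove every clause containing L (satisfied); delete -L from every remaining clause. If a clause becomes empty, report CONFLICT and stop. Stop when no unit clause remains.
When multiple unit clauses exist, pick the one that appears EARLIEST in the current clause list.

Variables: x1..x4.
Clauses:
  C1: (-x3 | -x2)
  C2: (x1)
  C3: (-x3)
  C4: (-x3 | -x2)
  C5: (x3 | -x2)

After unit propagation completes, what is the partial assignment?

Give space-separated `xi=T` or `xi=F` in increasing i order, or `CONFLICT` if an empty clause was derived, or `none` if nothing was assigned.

Answer: x1=T x2=F x3=F

Derivation:
unit clause [1] forces x1=T; simplify:
  satisfied 1 clause(s); 4 remain; assigned so far: [1]
unit clause [-3] forces x3=F; simplify:
  drop 3 from [3, -2] -> [-2]
  satisfied 3 clause(s); 1 remain; assigned so far: [1, 3]
unit clause [-2] forces x2=F; simplify:
  satisfied 1 clause(s); 0 remain; assigned so far: [1, 2, 3]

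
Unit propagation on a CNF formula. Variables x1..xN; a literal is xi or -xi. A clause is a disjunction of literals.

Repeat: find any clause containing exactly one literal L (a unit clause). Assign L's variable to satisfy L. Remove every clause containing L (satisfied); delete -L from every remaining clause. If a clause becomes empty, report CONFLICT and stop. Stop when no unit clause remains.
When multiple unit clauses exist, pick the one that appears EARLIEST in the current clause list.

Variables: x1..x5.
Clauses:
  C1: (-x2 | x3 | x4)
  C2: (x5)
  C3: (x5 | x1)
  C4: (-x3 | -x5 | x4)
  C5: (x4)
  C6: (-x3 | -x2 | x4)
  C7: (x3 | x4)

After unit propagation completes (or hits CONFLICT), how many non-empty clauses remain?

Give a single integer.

Answer: 0

Derivation:
unit clause [5] forces x5=T; simplify:
  drop -5 from [-3, -5, 4] -> [-3, 4]
  satisfied 2 clause(s); 5 remain; assigned so far: [5]
unit clause [4] forces x4=T; simplify:
  satisfied 5 clause(s); 0 remain; assigned so far: [4, 5]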